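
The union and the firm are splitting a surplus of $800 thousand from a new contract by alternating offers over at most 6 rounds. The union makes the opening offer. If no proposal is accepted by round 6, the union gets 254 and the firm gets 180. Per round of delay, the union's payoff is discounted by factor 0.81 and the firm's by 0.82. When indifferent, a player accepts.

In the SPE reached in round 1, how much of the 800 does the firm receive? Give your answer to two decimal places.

By backward induction:
Round 6 (the firm proposes): the union gets 254 if talks fail, so the firm offers 254 and keeps 546.
Round 5 (the union proposes): the firm can get 546 next round, worth 0.82 × 546 = 447.72 now. The union offers 447.72 and keeps 800 − 447.72 = 352.28.
Round 4 (the firm proposes): the union can get 352.28 next round, worth 0.81 × 352.28 = 285.3468 now, so the firm offers 285.3468, keeping 514.6532.
Round 3 (the union proposes): the firm can get 514.6532 next round, worth 0.82 × 514.6532 = 422.015624 now, so the union offers 422.015624, keeping 377.984376.
Round 2 (the firm proposes): the union can get 377.984376 next round, worth 0.81 × 377.984376 = 306.16734456 now; the firm offers that and keeps 493.83265544.
Round 1 (the union proposes): the firm can get 493.83265544 next round, worth 0.82 × 493.83265544 = 404.9427774608 now, so the union offers 404.9427774608, keeping 395.0572225392.

404.94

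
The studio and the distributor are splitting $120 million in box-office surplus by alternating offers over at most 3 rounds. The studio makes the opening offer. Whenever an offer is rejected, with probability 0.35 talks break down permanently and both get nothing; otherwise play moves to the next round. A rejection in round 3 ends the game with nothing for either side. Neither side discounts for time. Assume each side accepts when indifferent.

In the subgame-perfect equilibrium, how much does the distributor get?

By backward induction:
Round 3 (the studio proposes): rejection yields 0 for the distributor; the studio offers 0 and keeps 120.
Round 2 (the distributor proposes): rejecting gives the studio an expected 0.65 × 120 = 78. The distributor offers 78 and keeps 120 − 78 = 42.
Round 1 (the studio proposes): rejecting gives the distributor an expected 0.65 × 42 = 27.3. The studio offers 27.3 and keeps 120 − 27.3 = 92.7.

27.3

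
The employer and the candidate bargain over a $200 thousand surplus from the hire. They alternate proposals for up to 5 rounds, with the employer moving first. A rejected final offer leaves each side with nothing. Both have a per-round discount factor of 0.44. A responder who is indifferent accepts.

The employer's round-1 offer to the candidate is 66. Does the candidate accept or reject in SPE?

Round 5 (the employer proposes): the candidate will accept anything ≥ 0, so the employer offers 0 and keeps 200.
Round 4 (the candidate proposes): the employer can get 200 next round, worth 0.44 × 200 = 88 now, so the candidate offers 88, keeping 112.
Round 3 (the employer proposes): the candidate can get 112 next round, worth 0.44 × 112 = 49.28 now, so the employer offers 49.28, keeping 150.72.
Round 2 (the candidate proposes): the employer can get 150.72 next round, worth 0.44 × 150.72 = 66.3168 now. The candidate offers 66.3168 and keeps 200 − 66.3168 = 133.6832.
So by rejecting in round 1, the candidate gets 133.6832 next round, worth 0.44 × 133.6832 = 58.820608 now.
Offer 66 ≥ 58.820608, so the candidate accepts.

Accept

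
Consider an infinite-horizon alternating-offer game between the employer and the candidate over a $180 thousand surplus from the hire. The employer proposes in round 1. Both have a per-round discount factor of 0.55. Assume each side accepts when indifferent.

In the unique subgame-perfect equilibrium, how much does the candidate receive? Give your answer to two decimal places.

When the employer proposes, the candidate accepts any offer worth at least 0.55 times what the candidate would get by proposing next round; and vice versa.
This gives x = 180 − 0.55y and y = 180 − 0.55x, where x and y are each side's share when it proposes.
Hence (1 − 0.55·0.55)x = 180(1 − 0.55), i.e. 0.6975·x = 81.
x ≈ 116.1290; the candidate's share is 180 − x ≈ 63.8710.

63.87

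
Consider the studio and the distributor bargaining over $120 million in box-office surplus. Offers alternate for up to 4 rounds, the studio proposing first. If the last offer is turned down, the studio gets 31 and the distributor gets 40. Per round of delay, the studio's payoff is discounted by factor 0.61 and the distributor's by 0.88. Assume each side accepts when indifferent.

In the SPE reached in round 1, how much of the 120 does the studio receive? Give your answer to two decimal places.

Round 4 (the distributor proposes): the studio gets 31 if talks fail, so the distributor offers 31 and keeps 89.
Round 3 (the studio proposes): the distributor can get 89 next round, worth 0.88 × 89 = 78.32 now. The studio offers 78.32 and keeps 120 − 78.32 = 41.68.
Round 2 (the distributor proposes): the studio can get 41.68 next round, worth 0.61 × 41.68 = 25.4248 now; the distributor offers that and keeps 94.5752.
Round 1 (the studio proposes): the distributor can get 94.5752 next round, worth 0.88 × 94.5752 = 83.226176 now; the studio offers that and keeps 36.773824.

36.77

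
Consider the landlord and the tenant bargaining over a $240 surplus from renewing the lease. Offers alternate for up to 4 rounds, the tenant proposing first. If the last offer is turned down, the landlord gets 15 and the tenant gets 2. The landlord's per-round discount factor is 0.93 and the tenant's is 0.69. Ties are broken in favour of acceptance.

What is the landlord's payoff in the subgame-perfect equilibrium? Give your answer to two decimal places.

Round 4 (the landlord proposes): the tenant gets 2 if talks fail, so the landlord offers 2 and keeps 238.
Round 3 (the tenant proposes): the landlord can get 238 next round, worth 0.93 × 238 = 221.34 now. The tenant offers 221.34 and keeps 240 − 221.34 = 18.66.
Round 2 (the landlord proposes): the tenant can get 18.66 next round, worth 0.69 × 18.66 = 12.8754 now; the landlord offers that and keeps 227.1246.
Round 1 (the tenant proposes): the landlord can get 227.1246 next round, worth 0.93 × 227.1246 = 211.225878 now. The tenant offers 211.225878 and keeps 240 − 211.225878 = 28.774122.

211.23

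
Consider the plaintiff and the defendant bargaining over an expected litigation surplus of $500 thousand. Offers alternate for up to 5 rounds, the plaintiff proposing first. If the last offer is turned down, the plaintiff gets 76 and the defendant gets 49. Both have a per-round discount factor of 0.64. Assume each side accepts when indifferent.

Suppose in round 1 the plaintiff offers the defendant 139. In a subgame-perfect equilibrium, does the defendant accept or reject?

Reject

Round 5 (the plaintiff proposes): the defendant gets 49 if talks fail, so the plaintiff offers 49 and keeps 451.
Round 4 (the defendant proposes): the plaintiff can get 451 next round, worth 0.64 × 451 = 288.64 now, so the defendant offers 288.64, keeping 211.36.
Round 3 (the plaintiff proposes): the defendant can get 211.36 next round, worth 0.64 × 211.36 = 135.2704 now. The plaintiff offers 135.2704 and keeps 500 − 135.2704 = 364.7296.
Round 2 (the defendant proposes): the plaintiff can get 364.7296 next round, worth 0.64 × 364.7296 = 233.426944 now, so the defendant offers 233.426944, keeping 266.573056.
So by rejecting in round 1, the defendant gets 266.573056 next round, worth 0.64 × 266.573056 = 170.60675584 now.
Offer 139 < 170.60675584, so the defendant rejects.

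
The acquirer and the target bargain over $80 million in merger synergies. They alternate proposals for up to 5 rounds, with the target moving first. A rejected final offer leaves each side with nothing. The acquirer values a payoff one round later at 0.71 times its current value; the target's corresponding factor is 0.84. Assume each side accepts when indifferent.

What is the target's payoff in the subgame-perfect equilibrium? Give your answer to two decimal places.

65.49

By backward induction:
Round 5 (the target proposes): rejection yields 0 for the acquirer; the target offers 0 and keeps 80.
Round 4 (the acquirer proposes): the target can get 80 next round, worth 0.84 × 80 = 67.2 now. The acquirer offers 67.2 and keeps 80 − 67.2 = 12.8.
Round 3 (the target proposes): the acquirer can get 12.8 next round, worth 0.71 × 12.8 = 9.088 now; the target offers that and keeps 70.912.
Round 2 (the acquirer proposes): the target can get 70.912 next round, worth 0.84 × 70.912 = 59.56608 now; the acquirer offers that and keeps 20.43392.
Round 1 (the target proposes): the acquirer can get 20.43392 next round, worth 0.71 × 20.43392 = 14.5080832 now; the target offers that and keeps 65.4919168.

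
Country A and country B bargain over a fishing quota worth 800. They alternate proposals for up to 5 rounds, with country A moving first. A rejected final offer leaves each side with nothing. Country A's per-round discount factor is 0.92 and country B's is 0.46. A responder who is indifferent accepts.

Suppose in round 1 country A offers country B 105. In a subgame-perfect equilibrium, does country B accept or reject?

Round 5 (country A proposes): country B will accept anything ≥ 0, so country A offers 0 and keeps 800.
Round 4 (country B proposes): country A can get 800 next round, worth 0.92 × 800 = 736 now. Country B offers 736 and keeps 800 − 736 = 64.
Round 3 (country A proposes): country B can get 64 next round, worth 0.46 × 64 = 29.44 now, so country A offers 29.44, keeping 770.56.
Round 2 (country B proposes): country A can get 770.56 next round, worth 0.92 × 770.56 = 708.9152 now; country B offers that and keeps 91.0848.
So by rejecting in round 1, country B gets 91.0848 next round, worth 0.46 × 91.0848 = 41.899008 now.
Offer 105 ≥ 41.899008, so country B accepts.

Accept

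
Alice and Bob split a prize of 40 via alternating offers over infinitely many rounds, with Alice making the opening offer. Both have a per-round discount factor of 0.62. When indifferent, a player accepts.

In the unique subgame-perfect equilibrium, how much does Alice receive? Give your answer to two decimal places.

Let x be Alice's share when Alice proposes and y be Bob's share when Bob proposes.
Bob accepts iff offered ≥ 0.62·y, so x = 40 − 0.62y. Symmetrically y = 40 − 0.62x.
Substituting: x = 40 − 0.62(40 − 0.62x), giving x(1 − 0.62·0.62) = 40(1 − 0.62).
So x = 40 × 0.38 / 0.6156 ≈ 24.6914, and Bob receives 40 − x ≈ 15.3086.

24.69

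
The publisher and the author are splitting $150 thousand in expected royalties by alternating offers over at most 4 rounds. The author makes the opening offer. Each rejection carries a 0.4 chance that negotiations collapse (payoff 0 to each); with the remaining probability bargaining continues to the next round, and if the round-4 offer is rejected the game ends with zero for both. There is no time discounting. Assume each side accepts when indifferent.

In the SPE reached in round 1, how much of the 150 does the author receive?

By backward induction:
Round 4 (the publisher proposes): the author will accept anything ≥ 0, so the publisher offers 0 and keeps 150.
Round 3 (the author proposes): rejecting gives the publisher an expected 0.6 × 150 = 90; the author offers that and keeps 60.
Round 2 (the publisher proposes): rejecting gives the author an expected 0.6 × 60 = 36; the publisher offers that and keeps 114.
Round 1 (the author proposes): rejecting gives the publisher an expected 0.6 × 114 = 68.4. The author offers 68.4 and keeps 150 − 68.4 = 81.6.

81.6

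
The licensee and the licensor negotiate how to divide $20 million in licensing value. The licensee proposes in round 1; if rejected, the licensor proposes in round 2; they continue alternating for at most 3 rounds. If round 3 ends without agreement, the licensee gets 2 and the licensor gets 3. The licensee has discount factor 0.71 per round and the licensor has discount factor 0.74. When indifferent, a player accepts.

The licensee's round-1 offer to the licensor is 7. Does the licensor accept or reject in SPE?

Accept

Round 3 (the licensee proposes): the licensor gets 3 if talks fail, so the licensee offers 3 and keeps 17.
Round 2 (the licensor proposes): the licensee can get 17 next round, worth 0.71 × 17 = 12.07 now; the licensor offers that and keeps 7.93.
So by rejecting in round 1, the licensor gets 7.93 next round, worth 0.74 × 7.93 = 5.8682 now.
Offer 7 ≥ 5.8682, so the licensor accepts.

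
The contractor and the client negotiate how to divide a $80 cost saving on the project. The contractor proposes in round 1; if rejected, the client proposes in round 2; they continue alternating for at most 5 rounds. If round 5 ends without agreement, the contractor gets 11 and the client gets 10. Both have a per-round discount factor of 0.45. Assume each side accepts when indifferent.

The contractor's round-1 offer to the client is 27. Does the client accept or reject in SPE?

Round 5 (the contractor proposes): the client gets 10 if talks fail, so the contractor offers 10 and keeps 70.
Round 4 (the client proposes): the contractor can get 70 next round, worth 0.45 × 70 = 31.5 now. The client offers 31.5 and keeps 80 − 31.5 = 48.5.
Round 3 (the contractor proposes): the client can get 48.5 next round, worth 0.45 × 48.5 = 21.825 now, so the contractor offers 21.825, keeping 58.175.
Round 2 (the client proposes): the contractor can get 58.175 next round, worth 0.45 × 58.175 = 26.17875 now, so the client offers 26.17875, keeping 53.82125.
So by rejecting in round 1, the client gets 53.82125 next round, worth 0.45 × 53.82125 = 24.2195625 now.
Offer 27 ≥ 24.2195625, so the client accepts.

Accept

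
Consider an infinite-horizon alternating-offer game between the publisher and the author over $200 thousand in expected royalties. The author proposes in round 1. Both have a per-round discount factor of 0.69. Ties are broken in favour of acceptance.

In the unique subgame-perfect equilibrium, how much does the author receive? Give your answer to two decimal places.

118.34

Let x be the author's share when the author proposes and y be the publisher's share when the publisher proposes.
The publisher accepts iff offered ≥ 0.69·y, so x = 200 − 0.69y. Symmetrically y = 200 − 0.69x.
Substituting: x = 200 − 0.69(200 − 0.69x), giving x(1 − 0.69·0.69) = 200(1 − 0.69).
So x = 200 × 0.31 / 0.5239 ≈ 118.3432, and the publisher receives 200 − x ≈ 81.6568.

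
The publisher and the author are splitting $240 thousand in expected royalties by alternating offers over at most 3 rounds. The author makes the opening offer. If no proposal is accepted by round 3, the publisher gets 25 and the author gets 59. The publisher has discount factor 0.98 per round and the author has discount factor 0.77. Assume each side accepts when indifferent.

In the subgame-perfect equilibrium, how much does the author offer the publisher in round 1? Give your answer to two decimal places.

72.96

Round 3 (the author proposes): the publisher gets 25 if talks fail, so the author offers 25 and keeps 215.
Round 2 (the publisher proposes): the author can get 215 next round, worth 0.77 × 215 = 165.55 now; the publisher offers that and keeps 74.45.
Round 1 (the author proposes): the publisher can get 74.45 next round, worth 0.98 × 74.45 = 72.961 now. The author offers 72.961 and keeps 240 − 72.961 = 167.039.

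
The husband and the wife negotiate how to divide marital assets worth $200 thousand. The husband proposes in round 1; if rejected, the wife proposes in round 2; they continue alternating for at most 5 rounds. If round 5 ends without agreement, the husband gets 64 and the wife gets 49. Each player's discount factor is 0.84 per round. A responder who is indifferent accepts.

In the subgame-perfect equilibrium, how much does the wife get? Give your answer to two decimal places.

Round 5 (the husband proposes): the wife gets 49 if talks fail, so the husband offers 49 and keeps 151.
Round 4 (the wife proposes): the husband can get 151 next round, worth 0.84 × 151 = 126.84 now. The wife offers 126.84 and keeps 200 − 126.84 = 73.16.
Round 3 (the husband proposes): the wife can get 73.16 next round, worth 0.84 × 73.16 = 61.4544 now. The husband offers 61.4544 and keeps 200 − 61.4544 = 138.5456.
Round 2 (the wife proposes): the husband can get 138.5456 next round, worth 0.84 × 138.5456 = 116.378304 now. The wife offers 116.378304 and keeps 200 − 116.378304 = 83.621696.
Round 1 (the husband proposes): the wife can get 83.621696 next round, worth 0.84 × 83.621696 = 70.24222464 now; the husband offers that and keeps 129.75777536.

70.24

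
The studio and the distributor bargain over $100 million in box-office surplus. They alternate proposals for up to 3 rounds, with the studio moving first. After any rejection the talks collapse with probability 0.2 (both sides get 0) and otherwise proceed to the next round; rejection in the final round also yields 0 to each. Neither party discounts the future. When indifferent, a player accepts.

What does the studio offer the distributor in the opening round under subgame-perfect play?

16

Round 3 (the studio proposes): the distributor will accept anything ≥ 0, so the studio offers 0 and keeps 100.
Round 2 (the distributor proposes): rejecting gives the studio an expected 0.8 × 100 = 80; the distributor offers that and keeps 20.
Round 1 (the studio proposes): rejecting gives the distributor an expected 0.8 × 20 = 16, so the studio offers 16, keeping 84.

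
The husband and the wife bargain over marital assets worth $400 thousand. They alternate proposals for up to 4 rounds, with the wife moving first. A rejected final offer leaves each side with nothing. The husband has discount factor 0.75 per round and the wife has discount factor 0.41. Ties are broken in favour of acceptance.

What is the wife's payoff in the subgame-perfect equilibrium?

130.75

Round 4 (the husband proposes): rejection yields 0 for the wife; the husband offers 0 and keeps 400.
Round 3 (the wife proposes): the husband can get 400 next round, worth 0.75 × 400 = 300 now; the wife offers that and keeps 100.
Round 2 (the husband proposes): the wife can get 100 next round, worth 0.41 × 100 = 41 now, so the husband offers 41, keeping 359.
Round 1 (the wife proposes): the husband can get 359 next round, worth 0.75 × 359 = 269.25 now, so the wife offers 269.25, keeping 130.75.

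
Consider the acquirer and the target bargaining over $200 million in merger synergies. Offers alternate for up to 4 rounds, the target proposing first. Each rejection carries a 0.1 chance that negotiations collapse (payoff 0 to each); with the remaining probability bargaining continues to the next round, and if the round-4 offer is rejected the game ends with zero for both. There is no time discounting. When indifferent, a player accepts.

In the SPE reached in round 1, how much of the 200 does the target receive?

Round 4 (the acquirer proposes): the target will accept anything ≥ 0, so the acquirer offers 0 and keeps 200.
Round 3 (the target proposes): rejecting gives the acquirer an expected 0.9 × 200 = 180, so the target offers 180, keeping 20.
Round 2 (the acquirer proposes): rejecting gives the target an expected 0.9 × 20 = 18; the acquirer offers that and keeps 182.
Round 1 (the target proposes): rejecting gives the acquirer an expected 0.9 × 182 = 163.8; the target offers that and keeps 36.2.

36.2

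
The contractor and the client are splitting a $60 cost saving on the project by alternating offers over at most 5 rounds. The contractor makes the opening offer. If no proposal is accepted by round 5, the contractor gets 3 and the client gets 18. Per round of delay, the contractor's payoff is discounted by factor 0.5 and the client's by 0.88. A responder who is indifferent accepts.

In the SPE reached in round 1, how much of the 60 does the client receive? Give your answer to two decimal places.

41.50

Solve by backward induction from round 5.
Round 5 (the contractor proposes): the client gets 18 if talks fail, so the contractor offers 18 and keeps 42.
Round 4 (the client proposes): the contractor can get 42 next round, worth 0.5 × 42 = 21 now. The client offers 21 and keeps 60 − 21 = 39.
Round 3 (the contractor proposes): the client can get 39 next round, worth 0.88 × 39 = 34.32 now, so the contractor offers 34.32, keeping 25.68.
Round 2 (the client proposes): the contractor can get 25.68 next round, worth 0.5 × 25.68 = 12.84 now, so the client offers 12.84, keeping 47.16.
Round 1 (the contractor proposes): the client can get 47.16 next round, worth 0.88 × 47.16 = 41.5008 now; the contractor offers that and keeps 18.4992.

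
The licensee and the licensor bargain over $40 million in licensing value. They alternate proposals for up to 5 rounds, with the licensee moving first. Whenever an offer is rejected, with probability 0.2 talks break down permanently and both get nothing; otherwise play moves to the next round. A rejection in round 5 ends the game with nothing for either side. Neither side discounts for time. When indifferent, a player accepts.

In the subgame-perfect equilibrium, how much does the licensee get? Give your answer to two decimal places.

Round 5 (the licensee proposes): rejection yields 0 for the licensor; the licensee offers 0 and keeps 40.
Round 4 (the licensor proposes): rejecting gives the licensee an expected 0.8 × 40 = 32; the licensor offers that and keeps 8.
Round 3 (the licensee proposes): rejecting gives the licensor an expected 0.8 × 8 = 6.4; the licensee offers that and keeps 33.6.
Round 2 (the licensor proposes): rejecting gives the licensee an expected 0.8 × 33.6 = 26.88, so the licensor offers 26.88, keeping 13.12.
Round 1 (the licensee proposes): rejecting gives the licensor an expected 0.8 × 13.12 = 10.496. The licensee offers 10.496 and keeps 40 − 10.496 = 29.504.

29.50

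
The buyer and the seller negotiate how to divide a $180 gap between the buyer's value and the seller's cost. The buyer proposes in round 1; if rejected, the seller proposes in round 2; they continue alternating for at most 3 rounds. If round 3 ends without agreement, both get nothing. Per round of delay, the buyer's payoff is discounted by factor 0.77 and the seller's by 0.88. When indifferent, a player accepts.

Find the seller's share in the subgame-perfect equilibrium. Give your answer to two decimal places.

Round 3 (the buyer proposes): rejection yields 0 for the seller; the buyer offers 0 and keeps 180.
Round 2 (the seller proposes): the buyer can get 180 next round, worth 0.77 × 180 = 138.6 now; the seller offers that and keeps 41.4.
Round 1 (the buyer proposes): the seller can get 41.4 next round, worth 0.88 × 41.4 = 36.432 now. The buyer offers 36.432 and keeps 180 − 36.432 = 143.568.

36.43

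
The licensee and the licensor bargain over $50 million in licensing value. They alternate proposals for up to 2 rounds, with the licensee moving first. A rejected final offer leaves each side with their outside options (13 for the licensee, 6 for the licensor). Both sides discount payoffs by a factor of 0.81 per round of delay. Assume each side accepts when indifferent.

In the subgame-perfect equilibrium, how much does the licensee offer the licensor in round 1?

By backward induction:
Round 2 (the licensor proposes): the licensee gets 13 if talks fail, so the licensor offers 13 and keeps 37.
Round 1 (the licensee proposes): the licensor can get 37 next round, worth 0.81 × 37 = 29.97 now; the licensee offers that and keeps 20.03.

29.97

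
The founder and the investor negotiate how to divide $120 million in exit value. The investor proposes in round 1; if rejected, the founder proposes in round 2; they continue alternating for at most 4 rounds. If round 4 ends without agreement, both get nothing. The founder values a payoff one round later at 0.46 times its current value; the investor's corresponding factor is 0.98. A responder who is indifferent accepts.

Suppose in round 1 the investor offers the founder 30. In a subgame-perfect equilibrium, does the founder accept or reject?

Work out the founder's continuation value if the offer is rejected.
Round 4 (the founder proposes): the investor will accept anything ≥ 0, so the founder offers 0 and keeps 120.
Round 3 (the investor proposes): the founder can get 120 next round, worth 0.46 × 120 = 55.2 now. The investor offers 55.2 and keeps 120 − 55.2 = 64.8.
Round 2 (the founder proposes): the investor can get 64.8 next round, worth 0.98 × 64.8 = 63.504 now, so the founder offers 63.504, keeping 56.496.
So by rejecting in round 1, the founder gets 56.496 next round, worth 0.46 × 56.496 = 25.98816 now.
Offer 30 ≥ 25.98816, so the founder accepts.

Accept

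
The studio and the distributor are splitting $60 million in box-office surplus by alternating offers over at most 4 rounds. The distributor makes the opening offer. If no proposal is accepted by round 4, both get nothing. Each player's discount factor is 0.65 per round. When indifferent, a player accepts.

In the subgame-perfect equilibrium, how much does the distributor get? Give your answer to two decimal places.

Round 4 (the studio proposes): rejection yields 0 for the distributor; the studio offers 0 and keeps 60.
Round 3 (the distributor proposes): the studio can get 60 next round, worth 0.65 × 60 = 39 now. The distributor offers 39 and keeps 60 − 39 = 21.
Round 2 (the studio proposes): the distributor can get 21 next round, worth 0.65 × 21 = 13.65 now, so the studio offers 13.65, keeping 46.35.
Round 1 (the distributor proposes): the studio can get 46.35 next round, worth 0.65 × 46.35 = 30.1275 now. The distributor offers 30.1275 and keeps 60 − 30.1275 = 29.8725.

29.87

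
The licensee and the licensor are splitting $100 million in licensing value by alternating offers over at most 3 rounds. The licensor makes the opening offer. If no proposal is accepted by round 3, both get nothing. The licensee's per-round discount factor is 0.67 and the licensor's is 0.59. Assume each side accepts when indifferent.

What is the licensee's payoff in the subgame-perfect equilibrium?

27.47

Round 3 (the licensor proposes): rejection yields 0 for the licensee; the licensor offers 0 and keeps 100.
Round 2 (the licensee proposes): the licensor can get 100 next round, worth 0.59 × 100 = 59 now, so the licensee offers 59, keeping 41.
Round 1 (the licensor proposes): the licensee can get 41 next round, worth 0.67 × 41 = 27.47 now, so the licensor offers 27.47, keeping 72.53.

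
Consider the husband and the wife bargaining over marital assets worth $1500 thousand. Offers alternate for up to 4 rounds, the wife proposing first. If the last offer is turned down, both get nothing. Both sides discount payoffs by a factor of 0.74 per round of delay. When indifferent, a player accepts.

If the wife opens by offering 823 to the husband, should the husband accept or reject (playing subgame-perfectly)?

Round 4 (the husband proposes): rejection yields 0 for the wife; the husband offers 0 and keeps 1500.
Round 3 (the wife proposes): the husband can get 1500 next round, worth 0.74 × 1500 = 1110 now; the wife offers that and keeps 390.
Round 2 (the husband proposes): the wife can get 390 next round, worth 0.74 × 390 = 288.6 now. The husband offers 288.6 and keeps 1500 − 288.6 = 1211.4.
So by rejecting in round 1, the husband gets 1211.4 next round, worth 0.74 × 1211.4 = 896.436 now.
Offer 823 < 896.436, so the husband rejects.

Reject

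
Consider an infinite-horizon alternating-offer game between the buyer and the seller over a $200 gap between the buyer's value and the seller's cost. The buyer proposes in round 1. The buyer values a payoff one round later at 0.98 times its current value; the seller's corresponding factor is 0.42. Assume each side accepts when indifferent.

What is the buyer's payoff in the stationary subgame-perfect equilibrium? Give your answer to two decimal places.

When the buyer proposes, the seller accepts any offer worth at least 0.42 times what the seller would get by proposing next round; and vice versa.
This gives x = 200 − 0.42y and y = 200 − 0.98x, where x and y are each side's share when it proposes.
Hence (1 − 0.42·0.98)x = 200(1 − 0.42), i.e. 0.5884·x = 116.
x ≈ 197.1448; the seller's share is 200 − x ≈ 2.8552.

197.14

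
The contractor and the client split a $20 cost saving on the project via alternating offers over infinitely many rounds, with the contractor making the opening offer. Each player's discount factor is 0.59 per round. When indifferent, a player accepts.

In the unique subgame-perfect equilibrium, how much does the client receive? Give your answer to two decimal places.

When the contractor proposes, the client accepts any offer worth at least 0.59 times what the client would get by proposing next round; and vice versa.
This gives x = 20 − 0.59y and y = 20 − 0.59x, where x and y are each side's share when it proposes.
Hence (1 − 0.59·0.59)x = 20(1 − 0.59), i.e. 0.6519·x = 8.2.
x ≈ 12.5786; the client's share is 20 − x ≈ 7.4214.

7.42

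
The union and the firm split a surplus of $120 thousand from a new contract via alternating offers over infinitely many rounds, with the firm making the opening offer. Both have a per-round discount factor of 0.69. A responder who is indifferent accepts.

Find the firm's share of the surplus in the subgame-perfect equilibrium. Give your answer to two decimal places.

71.01

In a stationary SPE each proposer offers the other exactly their discounted continuation value.
If the firm keeps x when proposing and the union keeps y when proposing, then x = 120 − 0.69y and y = 120 − 0.69x.
Solving: x = 120(1 − 0.69) / (1 − 0.69·0.69) = 37.2 / 0.5239 ≈ 71.0059.
The union gets 120 − 71.0059 ≈ 48.9941.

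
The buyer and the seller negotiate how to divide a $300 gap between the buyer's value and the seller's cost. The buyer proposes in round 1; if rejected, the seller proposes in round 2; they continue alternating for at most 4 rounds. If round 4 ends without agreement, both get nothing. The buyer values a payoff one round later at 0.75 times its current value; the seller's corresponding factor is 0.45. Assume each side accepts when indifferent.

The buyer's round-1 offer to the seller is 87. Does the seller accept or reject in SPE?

Accept

Round 4 (the seller proposes): rejection yields 0 for the buyer; the seller offers 0 and keeps 300.
Round 3 (the buyer proposes): the seller can get 300 next round, worth 0.45 × 300 = 135 now; the buyer offers that and keeps 165.
Round 2 (the seller proposes): the buyer can get 165 next round, worth 0.75 × 165 = 123.75 now; the seller offers that and keeps 176.25.
So by rejecting in round 1, the seller gets 176.25 next round, worth 0.45 × 176.25 = 79.3125 now.
Offer 87 ≥ 79.3125, so the seller accepts.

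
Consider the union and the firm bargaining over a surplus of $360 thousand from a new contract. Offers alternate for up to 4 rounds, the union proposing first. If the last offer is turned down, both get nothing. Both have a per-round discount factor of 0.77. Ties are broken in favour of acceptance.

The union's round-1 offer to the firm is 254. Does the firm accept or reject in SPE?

Accept

Work out the firm's continuation value if the offer is rejected.
Round 4 (the firm proposes): the union will accept anything ≥ 0, so the firm offers 0 and keeps 360.
Round 3 (the union proposes): the firm can get 360 next round, worth 0.77 × 360 = 277.2 now; the union offers that and keeps 82.8.
Round 2 (the firm proposes): the union can get 82.8 next round, worth 0.77 × 82.8 = 63.756 now; the firm offers that and keeps 296.244.
So by rejecting in round 1, the firm gets 296.244 next round, worth 0.77 × 296.244 = 228.10788 now.
Offer 254 ≥ 228.10788, so the firm accepts.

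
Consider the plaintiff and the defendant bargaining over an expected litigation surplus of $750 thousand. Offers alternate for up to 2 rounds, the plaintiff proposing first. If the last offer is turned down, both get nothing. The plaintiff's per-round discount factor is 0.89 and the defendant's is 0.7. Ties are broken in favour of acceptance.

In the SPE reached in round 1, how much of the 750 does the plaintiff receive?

225

Round 2 (the defendant proposes): the plaintiff will accept anything ≥ 0, so the defendant offers 0 and keeps 750.
Round 1 (the plaintiff proposes): the defendant can get 750 next round, worth 0.7 × 750 = 525 now, so the plaintiff offers 525, keeping 225.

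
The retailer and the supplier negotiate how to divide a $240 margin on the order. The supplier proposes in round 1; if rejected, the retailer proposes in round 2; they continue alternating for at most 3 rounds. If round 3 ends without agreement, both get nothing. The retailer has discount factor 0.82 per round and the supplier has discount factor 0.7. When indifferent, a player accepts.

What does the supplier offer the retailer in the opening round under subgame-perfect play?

Work backward from the last round.
Round 3 (the supplier proposes): rejection yields 0 for the retailer; the supplier offers 0 and keeps 240.
Round 2 (the retailer proposes): the supplier can get 240 next round, worth 0.7 × 240 = 168 now, so the retailer offers 168, keeping 72.
Round 1 (the supplier proposes): the retailer can get 72 next round, worth 0.82 × 72 = 59.04 now, so the supplier offers 59.04, keeping 180.96.

59.04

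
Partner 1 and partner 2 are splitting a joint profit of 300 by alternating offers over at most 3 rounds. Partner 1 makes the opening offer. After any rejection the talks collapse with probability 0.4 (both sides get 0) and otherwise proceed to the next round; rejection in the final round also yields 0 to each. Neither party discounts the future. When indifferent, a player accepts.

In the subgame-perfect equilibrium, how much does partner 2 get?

72

By backward induction:
Round 3 (partner 1 proposes): rejection yields 0 for partner 2; partner 1 offers 0 and keeps 300.
Round 2 (partner 2 proposes): rejecting gives partner 1 an expected 0.6 × 300 = 180. Partner 2 offers 180 and keeps 300 − 180 = 120.
Round 1 (partner 1 proposes): rejecting gives partner 2 an expected 0.6 × 120 = 72; partner 1 offers that and keeps 228.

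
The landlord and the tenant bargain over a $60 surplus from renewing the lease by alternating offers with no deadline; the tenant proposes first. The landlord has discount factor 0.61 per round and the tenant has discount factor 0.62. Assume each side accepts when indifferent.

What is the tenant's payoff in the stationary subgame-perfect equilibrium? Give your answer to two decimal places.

Let x be the tenant's share when the tenant proposes and y be the landlord's share when the landlord proposes.
The landlord accepts iff offered ≥ 0.61·y, so x = 60 − 0.61y. Symmetrically y = 60 − 0.62x.
Substituting: x = 60 − 0.61(60 − 0.62x), giving x(1 − 0.62·0.61) = 60(1 − 0.61).
So x = 60 × 0.39 / 0.6218 ≈ 37.6327, and the landlord receives 60 − x ≈ 22.3673.

37.63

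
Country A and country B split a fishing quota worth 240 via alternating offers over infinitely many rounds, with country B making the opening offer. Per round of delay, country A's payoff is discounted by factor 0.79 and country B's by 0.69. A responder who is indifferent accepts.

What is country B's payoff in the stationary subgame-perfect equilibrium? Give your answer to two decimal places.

110.79

In a stationary SPE each proposer offers the other exactly their discounted continuation value.
If country B keeps x when proposing and country A keeps y when proposing, then x = 240 − 0.79y and y = 240 − 0.69x.
Solving: x = 240(1 − 0.79) / (1 − 0.69·0.79) = 50.4 / 0.4549 ≈ 110.7936.
Country A gets 240 − 110.7936 ≈ 129.2064.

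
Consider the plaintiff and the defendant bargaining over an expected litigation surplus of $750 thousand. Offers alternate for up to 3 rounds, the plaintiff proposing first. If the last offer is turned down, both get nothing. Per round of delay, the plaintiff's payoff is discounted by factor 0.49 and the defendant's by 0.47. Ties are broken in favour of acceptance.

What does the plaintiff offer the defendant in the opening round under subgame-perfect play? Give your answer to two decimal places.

179.78

Solve by backward induction from round 3.
Round 3 (the plaintiff proposes): the defendant will accept anything ≥ 0, so the plaintiff offers 0 and keeps 750.
Round 2 (the defendant proposes): the plaintiff can get 750 next round, worth 0.49 × 750 = 367.5 now. The defendant offers 367.5 and keeps 750 − 367.5 = 382.5.
Round 1 (the plaintiff proposes): the defendant can get 382.5 next round, worth 0.47 × 382.5 = 179.775 now, so the plaintiff offers 179.775, keeping 570.225.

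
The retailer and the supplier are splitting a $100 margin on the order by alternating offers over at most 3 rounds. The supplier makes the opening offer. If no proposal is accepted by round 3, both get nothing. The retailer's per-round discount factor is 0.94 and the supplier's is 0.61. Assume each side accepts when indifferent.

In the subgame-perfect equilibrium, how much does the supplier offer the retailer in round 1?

Round 3 (the supplier proposes): the retailer will accept anything ≥ 0, so the supplier offers 0 and keeps 100.
Round 2 (the retailer proposes): the supplier can get 100 next round, worth 0.61 × 100 = 61 now; the retailer offers that and keeps 39.
Round 1 (the supplier proposes): the retailer can get 39 next round, worth 0.94 × 39 = 36.66 now. The supplier offers 36.66 and keeps 100 − 36.66 = 63.34.

36.66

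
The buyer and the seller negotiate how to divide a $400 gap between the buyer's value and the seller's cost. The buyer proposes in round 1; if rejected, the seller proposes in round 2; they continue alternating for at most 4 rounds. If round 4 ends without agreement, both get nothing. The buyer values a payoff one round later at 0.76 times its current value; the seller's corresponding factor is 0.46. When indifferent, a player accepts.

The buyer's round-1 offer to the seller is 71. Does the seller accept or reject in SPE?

Reject

Round 4 (the seller proposes): rejection yields 0 for the buyer; the seller offers 0 and keeps 400.
Round 3 (the buyer proposes): the seller can get 400 next round, worth 0.46 × 400 = 184 now, so the buyer offers 184, keeping 216.
Round 2 (the seller proposes): the buyer can get 216 next round, worth 0.76 × 216 = 164.16 now, so the seller offers 164.16, keeping 235.84.
So by rejecting in round 1, the seller gets 235.84 next round, worth 0.46 × 235.84 = 108.4864 now.
Offer 71 < 108.4864, so the seller rejects.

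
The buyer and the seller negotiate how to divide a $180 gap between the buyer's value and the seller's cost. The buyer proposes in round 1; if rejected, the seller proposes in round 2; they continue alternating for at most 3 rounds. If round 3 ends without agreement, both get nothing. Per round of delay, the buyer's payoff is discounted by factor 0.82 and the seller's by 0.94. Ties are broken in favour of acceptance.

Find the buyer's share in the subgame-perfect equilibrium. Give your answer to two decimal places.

Round 3 (the buyer proposes): rejection yields 0 for the seller; the buyer offers 0 and keeps 180.
Round 2 (the seller proposes): the buyer can get 180 next round, worth 0.82 × 180 = 147.6 now; the seller offers that and keeps 32.4.
Round 1 (the buyer proposes): the seller can get 32.4 next round, worth 0.94 × 32.4 = 30.456 now, so the buyer offers 30.456, keeping 149.544.

149.54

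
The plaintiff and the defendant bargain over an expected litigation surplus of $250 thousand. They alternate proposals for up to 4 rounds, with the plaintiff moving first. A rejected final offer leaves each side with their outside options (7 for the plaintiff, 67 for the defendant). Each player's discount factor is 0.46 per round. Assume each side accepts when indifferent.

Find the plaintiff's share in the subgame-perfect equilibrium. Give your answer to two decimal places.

By backward induction:
Round 4 (the defendant proposes): the plaintiff gets 7 if talks fail, so the defendant offers 7 and keeps 243.
Round 3 (the plaintiff proposes): the defendant can get 243 next round, worth 0.46 × 243 = 111.78 now, so the plaintiff offers 111.78, keeping 138.22.
Round 2 (the defendant proposes): the plaintiff can get 138.22 next round, worth 0.46 × 138.22 = 63.5812 now, so the defendant offers 63.5812, keeping 186.4188.
Round 1 (the plaintiff proposes): the defendant can get 186.4188 next round, worth 0.46 × 186.4188 = 85.752648 now; the plaintiff offers that and keeps 164.247352.

164.25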